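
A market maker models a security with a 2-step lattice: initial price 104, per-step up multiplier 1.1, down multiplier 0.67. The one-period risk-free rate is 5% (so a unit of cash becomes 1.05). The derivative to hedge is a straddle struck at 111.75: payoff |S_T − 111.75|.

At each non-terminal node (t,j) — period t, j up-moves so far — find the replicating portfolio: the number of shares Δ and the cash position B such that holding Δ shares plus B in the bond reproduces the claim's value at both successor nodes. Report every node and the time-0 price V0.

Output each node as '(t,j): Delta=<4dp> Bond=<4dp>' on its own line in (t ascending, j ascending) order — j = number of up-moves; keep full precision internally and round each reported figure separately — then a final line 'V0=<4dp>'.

(0,0): Delta=-0.4696 Bond=66.1653
(1,0): Delta=-1.0000 Bond=106.4286
(1,1): Delta=-0.4271 Bond=64.6111
V0=17.3220

Risk-neutral probability p* = (R−d)/(u−d) = (1.05−0.67)/(1.1−0.67) = 0.8837.
Terminal values V(2,·): V(2,0)=65.0644, V(2,1)=35.1020, V(2,2)=14.0900
(1,0): S=69.6800. Δ = (V_up−V_dn)/(S_up−S_dn) = (35.1020−65.0644)/(76.6480−46.6856) = -1.0000. V = [p*·35.1020 + (1−p*)·65.0644]/1.05 = 36.7486. B = V − Δ·S = 106.4286.
(1,1): S=114.4000. Δ = (V_up−V_dn)/(S_up−S_dn) = (14.0900−35.1020)/(125.8400−76.6480) = -0.4271. V = [p*·14.0900 + (1−p*)·35.1020]/1.05 = 15.7460. B = V − Δ·S = 64.6111.
(0,0): S=104.0000. Δ = (V_up−V_dn)/(S_up−S_dn) = (15.7460−36.7486)/(114.4000−69.6800) = -0.4696. V = [p*·15.7460 + (1−p*)·36.7486]/1.05 = 17.3220. B = V − Δ·S = 66.1653.
Self-financing check: at every node Δ·S+B equals the discounted successor values.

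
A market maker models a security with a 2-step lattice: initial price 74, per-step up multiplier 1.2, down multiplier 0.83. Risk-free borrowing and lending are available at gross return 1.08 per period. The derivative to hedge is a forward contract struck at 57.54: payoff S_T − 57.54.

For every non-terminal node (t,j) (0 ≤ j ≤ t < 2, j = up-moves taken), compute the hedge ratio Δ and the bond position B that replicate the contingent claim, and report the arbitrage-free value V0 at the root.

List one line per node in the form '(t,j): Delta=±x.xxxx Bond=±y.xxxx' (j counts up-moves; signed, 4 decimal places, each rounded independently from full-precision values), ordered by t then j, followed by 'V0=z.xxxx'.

Under the risk-neutral measure, an up-move has probability p* = (R−d)/(u−d) = 0.6757 and values discount at R = 1.08.
At expiry t=2: V(2,0)=-6.5614, V(2,1)=16.1640, V(2,2)=49.0200
Node (1,0) S=61.4200: V=(p*·16.1640+(1−p*)·-6.5614)/1.08=8.1422; Δ=(16.1640−-6.5614)/(73.7040−50.9786)=1.0000; B=V−Δ·S=-53.2778
Node (1,1) S=88.8000: V=(p*·49.0200+(1−p*)·16.1640)/1.08=35.5222; Δ=(49.0200−16.1640)/(106.5600−73.7040)=1.0000; B=V−Δ·S=-53.2778
Node (0,0) S=74.0000: V=(p*·35.5222+(1−p*)·8.1422)/1.08=24.6687; Δ=(35.5222−8.1422)/(88.8000−61.4200)=1.0000; B=V−Δ·S=-49.3313
The time-0 hedge costs 24.6687, which is the no-arbitrage price.

(0,0): Delta=1.0000 Bond=-49.3313
(1,0): Delta=1.0000 Bond=-53.2778
(1,1): Delta=1.0000 Bond=-53.2778
V0=24.6687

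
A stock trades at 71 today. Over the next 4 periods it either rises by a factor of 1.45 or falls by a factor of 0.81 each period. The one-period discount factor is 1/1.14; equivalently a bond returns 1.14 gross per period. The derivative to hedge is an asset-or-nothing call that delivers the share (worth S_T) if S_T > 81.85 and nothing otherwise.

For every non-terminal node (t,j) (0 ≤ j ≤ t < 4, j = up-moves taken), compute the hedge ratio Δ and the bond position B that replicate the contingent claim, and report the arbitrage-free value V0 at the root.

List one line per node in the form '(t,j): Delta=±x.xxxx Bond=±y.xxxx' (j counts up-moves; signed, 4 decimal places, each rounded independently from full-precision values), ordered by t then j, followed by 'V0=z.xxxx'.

The replicating-portfolio and risk-neutral prices coincide; use p* = (1.14−0.81)/(1.45−0.81) = 0.5156 for the latter.
Payoff layer (t=4): V(4,0)=0.0000, V(4,1)=0.0000, V(4,2)=97.9410, V(4,3)=175.3264, V(4,4)=313.8559
(3,0): S=37.7323. Δ = (V_up−V_dn)/(S_up−S_dn) = (0.0000−0.0000)/(54.7119−30.5632) = 0.0000. V = [p*·0.0000 + (1−p*)·0.0000]/1.14 = 0.0000. B = V − Δ·S = 0.0000.
(3,1): S=67.5455. Δ = (V_up−V_dn)/(S_up−S_dn) = (97.9410−0.0000)/(97.9410−54.7119) = 2.2656. V = [p*·97.9410 + (1−p*)·0.0000]/1.14 = 44.2990. B = V − Δ·S = -108.7338.
(3,2): S=120.9148. Δ = (V_up−V_dn)/(S_up−S_dn) = (175.3264−97.9410)/(175.3264−97.9410) = 1.0000. V = [p*·175.3264 + (1−p*)·97.9410]/1.14 = 120.9148. B = V − Δ·S = 0.0000.
(3,3): S=216.4524. Δ = (V_up−V_dn)/(S_up−S_dn) = (313.8559−175.3264)/(313.8559−175.3264) = 1.0000. V = [p*·313.8559 + (1−p*)·175.3264]/1.14 = 216.4524. B = V − Δ·S = 0.0000.
(2,0): S=46.5831. Δ = (V_up−V_dn)/(S_up−S_dn) = (44.2990−0.0000)/(67.5455−37.7323) = 1.4859. V = [p*·44.2990 + (1−p*)·0.0000]/1.14 = 20.0365. B = V − Δ·S = -49.1806.
(2,1): S=83.3895. Δ = (V_up−V_dn)/(S_up−S_dn) = (120.9148−44.2990)/(120.9148−67.5455) = 1.4356. V = [p*·120.9148 + (1−p*)·44.2990]/1.14 = 73.5123. B = V − Δ·S = -46.1999.
(2,2): S=149.2775. Δ = (V_up−V_dn)/(S_up−S_dn) = (216.4524−120.9148)/(216.4524−120.9148) = 1.0000. V = [p*·216.4524 + (1−p*)·120.9148]/1.14 = 149.2775. B = V − Δ·S = 0.0000.
(1,0): S=57.5100. Δ = (V_up−V_dn)/(S_up−S_dn) = (73.5123−20.0365)/(83.3895−46.5831) = 1.4529. V = [p*·73.5123 + (1−p*)·20.0365]/1.14 = 41.7631. B = V − Δ·S = -41.7927.
(1,1): S=102.9500. Δ = (V_up−V_dn)/(S_up−S_dn) = (149.2775−73.5123)/(149.2775−83.3895) = 1.1499. V = [p*·149.2775 + (1−p*)·73.5123]/1.14 = 98.7533. B = V − Δ·S = -19.6299.
(0,0): S=71.0000. Δ = (V_up−V_dn)/(S_up−S_dn) = (98.7533−41.7631)/(102.9500−57.5100) = 1.2542. V = [p*·98.7533 + (1−p*)·41.7631]/1.14 = 62.4111. B = V − Δ·S = -26.6360.
Check: Δ(0,0)·S0 + B(0,0) = 62.4111 = V0.

(0,0): Delta=1.2542 Bond=-26.6360
(1,0): Delta=1.4529 Bond=-41.7927
(1,1): Delta=1.1499 Bond=-19.6299
(2,0): Delta=1.4859 Bond=-49.1806
(2,1): Delta=1.4356 Bond=-46.1999
(2,2): Delta=1.0000 Bond=0.0000
(3,0): Delta=0.0000 Bond=0.0000
(3,1): Delta=2.2656 Bond=-108.7338
(3,2): Delta=1.0000 Bond=0.0000
(3,3): Delta=1.0000 Bond=0.0000
V0=62.4111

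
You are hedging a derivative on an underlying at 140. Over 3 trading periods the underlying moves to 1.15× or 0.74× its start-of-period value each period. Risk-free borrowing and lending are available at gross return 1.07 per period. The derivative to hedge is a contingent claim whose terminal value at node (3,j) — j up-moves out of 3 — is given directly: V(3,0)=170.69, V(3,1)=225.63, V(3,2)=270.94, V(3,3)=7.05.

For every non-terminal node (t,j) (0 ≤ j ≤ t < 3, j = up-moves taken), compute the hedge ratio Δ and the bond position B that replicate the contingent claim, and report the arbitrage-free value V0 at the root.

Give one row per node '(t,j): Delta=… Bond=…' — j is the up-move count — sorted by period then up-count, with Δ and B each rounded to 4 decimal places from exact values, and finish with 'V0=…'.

(0,0): Delta=-2.3530 Bond=434.2568
(1,0): Delta=1.0383 Bond=113.3196
(1,1): Delta=-2.8820 Bond=549.8270
(2,0): Delta=1.7479 Bond=66.8505
(2,1): Delta=0.9276 Bond=134.4402
(2,2): Delta=-3.4763 Bond=698.3451
V0=104.8384

Risk-neutral probability p* = (R−d)/(u−d) = (1.07−0.74)/(1.15−0.74) = 0.8049.
Payoff layer (t=3): V(3,0)=170.6900, V(3,1)=225.6300, V(3,2)=270.9400, V(3,3)=7.0500
Node (2,0) S=76.6640: V=(p*·225.6300+(1−p*)·170.6900)/1.07=200.8505; Δ=(225.6300−170.6900)/(88.1636−56.7314)=1.7479; B=V−Δ·S=66.8505
Node (2,1) S=119.1400: V=(p*·270.9400+(1−p*)·225.6300)/1.07=244.9524; Δ=(270.9400−225.6300)/(137.0110−88.1636)=0.9276; B=V−Δ·S=134.4402
Node (2,2) S=185.1500: V=(p*·7.0500+(1−p*)·270.9400)/1.07=54.7110; Δ=(7.0500−270.9400)/(212.9225−137.0110)=-3.4763; B=V−Δ·S=698.3451
Node (1,0) S=103.6000: V=(p*·244.9524+(1−p*)·200.8505)/1.07=220.8852; Δ=(244.9524−200.8505)/(119.1400−76.6640)=1.0383; B=V−Δ·S=113.3196
Node (1,1) S=161.0000: V=(p*·54.7110+(1−p*)·244.9524)/1.07=85.8236; Δ=(54.7110−244.9524)/(185.1500−119.1400)=-2.8820; B=V−Δ·S=549.8270
Node (0,0) S=140.0000: V=(p*·85.8236+(1−p*)·220.8852)/1.07=104.8384; Δ=(85.8236−220.8852)/(161.0000−103.6000)=-2.3530; B=V−Δ·S=434.2568
The time-0 hedge costs 104.8384, which is the no-arbitrage price.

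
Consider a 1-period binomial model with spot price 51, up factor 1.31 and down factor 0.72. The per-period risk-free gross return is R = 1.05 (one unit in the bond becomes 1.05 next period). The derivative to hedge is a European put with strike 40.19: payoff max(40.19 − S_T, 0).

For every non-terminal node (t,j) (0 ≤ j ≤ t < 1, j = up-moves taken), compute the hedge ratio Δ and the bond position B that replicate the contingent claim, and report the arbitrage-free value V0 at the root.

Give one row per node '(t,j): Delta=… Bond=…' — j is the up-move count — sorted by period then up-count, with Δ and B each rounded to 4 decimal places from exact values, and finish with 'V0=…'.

The replicating-portfolio and risk-neutral prices coincide; use p* = (1.05−0.72)/(1.31−0.72) = 0.5593 for the latter.
Payoff layer (t=1): V(1,0)=3.4700, V(1,1)=0.0000
Node (0,0) S=51.0000: V=(p*·0.0000+(1−p*)·3.4700)/1.05=1.4563; Δ=(0.0000−3.4700)/(66.8100−36.7200)=-0.1153; B=V−Δ·S=7.3377
Self-financing check: at every node Δ·S+B equals the discounted successor values.

(0,0): Delta=-0.1153 Bond=7.3377
V0=1.4563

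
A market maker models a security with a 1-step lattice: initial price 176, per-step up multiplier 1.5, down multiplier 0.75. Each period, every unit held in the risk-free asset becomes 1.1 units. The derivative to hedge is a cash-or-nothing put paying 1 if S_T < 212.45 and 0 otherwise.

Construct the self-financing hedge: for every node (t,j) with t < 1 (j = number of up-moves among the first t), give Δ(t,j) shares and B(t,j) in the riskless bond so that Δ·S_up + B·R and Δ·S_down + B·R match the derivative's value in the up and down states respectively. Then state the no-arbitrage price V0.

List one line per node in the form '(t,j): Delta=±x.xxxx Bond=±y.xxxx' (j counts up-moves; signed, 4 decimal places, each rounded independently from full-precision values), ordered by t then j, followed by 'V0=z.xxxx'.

Since d<R<u, set p* = (R−d)/(u−d) = 0.4667; price each node as the discounted p*-expectation of its children.
Terminal payoffs: V(1,0)=1.0000, V(1,1)=0.0000
  t=0,j=0: stock 176.0000 → up 264.0000 (V=0.0000), down 132.0000 (V=1.0000). Price 0.4848; hedge Δ=-0.0076, bond B=1.8182.
The time-0 hedge costs 0.4848, which is the no-arbitrage price.

(0,0): Delta=-0.0076 Bond=1.8182
V0=0.4848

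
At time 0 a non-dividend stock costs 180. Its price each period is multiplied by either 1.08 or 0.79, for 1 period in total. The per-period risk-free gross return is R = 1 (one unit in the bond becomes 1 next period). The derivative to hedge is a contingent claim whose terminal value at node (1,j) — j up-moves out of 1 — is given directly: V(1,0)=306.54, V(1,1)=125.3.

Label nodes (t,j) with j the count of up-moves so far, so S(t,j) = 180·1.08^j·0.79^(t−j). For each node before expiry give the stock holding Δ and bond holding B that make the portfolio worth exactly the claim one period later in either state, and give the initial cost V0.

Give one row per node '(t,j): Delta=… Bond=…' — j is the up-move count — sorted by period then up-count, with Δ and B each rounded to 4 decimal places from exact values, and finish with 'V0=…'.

Since d<R<u, set p* = (R−d)/(u−d) = 0.7241; price each node as the discounted p*-expectation of its children.
Terminal values V(1,·): V(1,0)=306.5400, V(1,1)=125.3000
Node (0,0) S=180.0000: V=(p*·125.3000+(1−p*)·306.5400)/1=175.2972; Δ=(125.3000−306.5400)/(194.4000−142.2000)=-3.4720; B=V−Δ·S=800.2628
Each (Δ,B) replicates both successor values, so the strategy is self-financing and V0 is arbitrage-free.

(0,0): Delta=-3.4720 Bond=800.2628
V0=175.2972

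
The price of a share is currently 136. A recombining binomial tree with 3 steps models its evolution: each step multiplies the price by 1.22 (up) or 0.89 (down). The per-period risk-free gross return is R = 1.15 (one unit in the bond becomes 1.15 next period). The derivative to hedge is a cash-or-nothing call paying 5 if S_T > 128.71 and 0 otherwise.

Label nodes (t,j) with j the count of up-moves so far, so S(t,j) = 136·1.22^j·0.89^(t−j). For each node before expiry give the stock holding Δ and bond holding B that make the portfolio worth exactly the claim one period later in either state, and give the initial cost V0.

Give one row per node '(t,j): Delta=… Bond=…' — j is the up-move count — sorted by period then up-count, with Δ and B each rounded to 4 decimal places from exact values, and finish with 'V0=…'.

Since d<R<u, set p* = (R−d)/(u−d) = 0.7879; price each node as the discounted p*-expectation of its children.
Terminal payoffs: V(3,0)=0.0000, V(3,1)=5.0000, V(3,2)=5.0000, V(3,3)=5.0000
  t=2,j=0: stock 107.7256 → up 131.4252 (V=5.0000), down 95.8758 (V=0.0000). Price 3.4256; hedge Δ=0.1406, bond B=-11.7260.
  t=2,j=1: stock 147.6688 → up 180.1559 (V=5.0000), down 131.4252 (V=5.0000). Price 4.3478; hedge Δ=0.0000, bond B=4.3478.
  t=2,j=2: stock 202.4224 → up 246.9553 (V=5.0000), down 180.1559 (V=5.0000). Price 4.3478; hedge Δ=0.0000, bond B=4.3478.
  t=1,j=0: stock 121.0400 → up 147.6688 (V=4.3478), down 107.7256 (V=3.4256). Price 3.6106; hedge Δ=0.0231, bond B=0.8159.
  t=1,j=1: stock 165.9200 → up 202.4224 (V=4.3478), down 147.6688 (V=4.3478). Price 3.7807; hedge Δ=0.0000, bond B=3.7807.
  t=0,j=0: stock 136.0000 → up 165.9200 (V=3.7807), down 121.0400 (V=3.6106). Price 3.2562; hedge Δ=0.0038, bond B=2.7407.
The time-0 hedge costs 3.2562, which is the no-arbitrage price.

(0,0): Delta=0.0038 Bond=2.7407
(1,0): Delta=0.0231 Bond=0.8159
(1,1): Delta=0.0000 Bond=3.7807
(2,0): Delta=0.1406 Bond=-11.7260
(2,1): Delta=0.0000 Bond=4.3478
(2,2): Delta=0.0000 Bond=4.3478
V0=3.2562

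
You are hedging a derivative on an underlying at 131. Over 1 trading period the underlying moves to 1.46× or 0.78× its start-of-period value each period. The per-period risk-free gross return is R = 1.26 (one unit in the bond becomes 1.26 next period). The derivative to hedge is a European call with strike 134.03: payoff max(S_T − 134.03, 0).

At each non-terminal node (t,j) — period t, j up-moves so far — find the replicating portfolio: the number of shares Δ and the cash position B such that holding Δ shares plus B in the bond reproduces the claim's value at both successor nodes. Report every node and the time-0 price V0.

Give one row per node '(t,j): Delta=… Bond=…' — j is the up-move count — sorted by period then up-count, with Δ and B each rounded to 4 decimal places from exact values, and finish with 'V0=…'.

The replicating-portfolio and risk-neutral prices coincide; use p* = (1.26−0.78)/(1.46−0.78) = 0.7059 for the latter.
Payoff layer (t=1): V(1,0)=0.0000, V(1,1)=57.2300
  t=0,j=0: stock 131.0000 → up 191.2600 (V=57.2300), down 102.1800 (V=0.0000). Price 32.0616; hedge Δ=0.6425, bond B=-52.1001.
Check: Δ(0,0)·S0 + B(0,0) = 32.0616 = V0.

(0,0): Delta=0.6425 Bond=-52.1001
V0=32.0616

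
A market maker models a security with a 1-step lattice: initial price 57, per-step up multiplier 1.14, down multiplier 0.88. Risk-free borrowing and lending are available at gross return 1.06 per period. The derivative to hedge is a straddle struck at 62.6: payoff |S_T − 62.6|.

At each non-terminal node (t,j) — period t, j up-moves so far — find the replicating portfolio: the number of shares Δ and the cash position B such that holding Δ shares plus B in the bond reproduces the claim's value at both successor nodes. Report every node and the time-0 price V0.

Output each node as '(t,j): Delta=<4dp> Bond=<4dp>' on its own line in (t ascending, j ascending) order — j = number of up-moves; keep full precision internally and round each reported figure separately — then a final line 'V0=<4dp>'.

Under the risk-neutral measure, an up-move has probability p* = (R−d)/(u−d) = 0.6923 and values discount at R = 1.06.
Payoff layer (t=1): V(1,0)=12.4400, V(1,1)=2.3800
(0,0): S=57.0000. Δ = (V_up−V_dn)/(S_up−S_dn) = (2.3800−12.4400)/(64.9800−50.1600) = -0.6788. V = [p*·2.3800 + (1−p*)·12.4400]/1.06 = 5.1655. B = V − Δ·S = 43.8578.
Root portfolio cost Δ·57+B reproduces V0=5.1655.

(0,0): Delta=-0.6788 Bond=43.8578
V0=5.1655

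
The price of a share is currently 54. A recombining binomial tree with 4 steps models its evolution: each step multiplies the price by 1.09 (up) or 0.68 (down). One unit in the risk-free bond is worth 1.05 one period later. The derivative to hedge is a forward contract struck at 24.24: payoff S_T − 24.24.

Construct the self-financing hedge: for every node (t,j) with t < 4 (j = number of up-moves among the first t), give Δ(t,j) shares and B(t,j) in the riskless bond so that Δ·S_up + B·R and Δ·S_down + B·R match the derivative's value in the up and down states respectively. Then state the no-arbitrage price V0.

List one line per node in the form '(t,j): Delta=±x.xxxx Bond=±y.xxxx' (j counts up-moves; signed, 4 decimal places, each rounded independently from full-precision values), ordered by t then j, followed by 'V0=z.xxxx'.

Risk-neutral probability p* = (R−d)/(u−d) = (1.05−0.68)/(1.09−0.68) = 0.9024.
At expiry t=4: V(4,0)=-12.6941, V(4,1)=-5.7325, V(4,2)=5.4264, V(4,3)=23.3135, V(4,4)=51.9854
(3,0): S=16.9793. Δ = (V_up−V_dn)/(S_up−S_dn) = (-5.7325−-12.6941)/(18.5075−11.5459) = 1.0000. V = [p*·-5.7325 + (1−p*)·-12.6941]/1.05 = -6.1064. B = V − Δ·S = -23.0857.
(3,1): S=27.2169. Δ = (V_up−V_dn)/(S_up−S_dn) = (5.4264−-5.7325)/(29.6664−18.5075) = 1.0000. V = [p*·5.4264 + (1−p*)·-5.7325]/1.05 = 4.1311. B = V − Δ·S = -23.0857.
(3,2): S=43.6270. Δ = (V_up−V_dn)/(S_up−S_dn) = (23.3135−5.4264)/(47.5535−29.6664) = 1.0000. V = [p*·23.3135 + (1−p*)·5.4264]/1.05 = 20.5413. B = V − Δ·S = -23.0857.
(3,3): S=69.9316. Δ = (V_up−V_dn)/(S_up−S_dn) = (51.9854−23.3135)/(76.2254−47.5535) = 1.0000. V = [p*·51.9854 + (1−p*)·23.3135]/1.05 = 46.8459. B = V − Δ·S = -23.0857.
(2,0): S=24.9696. Δ = (V_up−V_dn)/(S_up−S_dn) = (4.1311−-6.1064)/(27.2169−16.9793) = 1.0000. V = [p*·4.1311 + (1−p*)·-6.1064]/1.05 = 2.9832. B = V − Δ·S = -21.9864.
(2,1): S=40.0248. Δ = (V_up−V_dn)/(S_up−S_dn) = (20.5413−4.1311)/(43.6270−27.2169) = 1.0000. V = [p*·20.5413 + (1−p*)·4.1311]/1.05 = 18.0384. B = V − Δ·S = -21.9864.
(2,2): S=64.1574. Δ = (V_up−V_dn)/(S_up−S_dn) = (46.8459−20.5413)/(69.9316−43.6270) = 1.0000. V = [p*·46.8459 + (1−p*)·20.5413]/1.05 = 42.1710. B = V − Δ·S = -21.9864.
(1,0): S=36.7200. Δ = (V_up−V_dn)/(S_up−S_dn) = (18.0384−2.9832)/(40.0248−24.9696) = 1.0000. V = [p*·18.0384 + (1−p*)·2.9832]/1.05 = 15.7806. B = V − Δ·S = -20.9394.
(1,1): S=58.8600. Δ = (V_up−V_dn)/(S_up−S_dn) = (42.1710−18.0384)/(64.1574−40.0248) = 1.0000. V = [p*·42.1710 + (1−p*)·18.0384]/1.05 = 37.9206. B = V − Δ·S = -20.9394.
(0,0): S=54.0000. Δ = (V_up−V_dn)/(S_up−S_dn) = (37.9206−15.7806)/(58.8600−36.7200) = 1.0000. V = [p*·37.9206 + (1−p*)·15.7806]/1.05 = 34.0577. B = V − Δ·S = -19.9423.
Check: Δ(0,0)·S0 + B(0,0) = 34.0577 = V0.

(0,0): Delta=1.0000 Bond=-19.9423
(1,0): Delta=1.0000 Bond=-20.9394
(1,1): Delta=1.0000 Bond=-20.9394
(2,0): Delta=1.0000 Bond=-21.9864
(2,1): Delta=1.0000 Bond=-21.9864
(2,2): Delta=1.0000 Bond=-21.9864
(3,0): Delta=1.0000 Bond=-23.0857
(3,1): Delta=1.0000 Bond=-23.0857
(3,2): Delta=1.0000 Bond=-23.0857
(3,3): Delta=1.0000 Bond=-23.0857
V0=34.0577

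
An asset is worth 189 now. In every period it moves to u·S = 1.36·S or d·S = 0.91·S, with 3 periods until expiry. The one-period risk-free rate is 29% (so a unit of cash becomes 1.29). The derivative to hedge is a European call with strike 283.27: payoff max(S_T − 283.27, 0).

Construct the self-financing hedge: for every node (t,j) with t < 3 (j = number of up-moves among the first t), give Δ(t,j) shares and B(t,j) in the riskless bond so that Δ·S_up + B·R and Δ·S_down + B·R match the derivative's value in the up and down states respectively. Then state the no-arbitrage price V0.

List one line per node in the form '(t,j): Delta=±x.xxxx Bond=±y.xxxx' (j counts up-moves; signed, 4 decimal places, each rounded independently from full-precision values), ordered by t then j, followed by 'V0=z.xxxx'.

(0,0): Delta=0.8573 Bond=-102.7195
(1,0): Delta=0.2947 Bond=-35.7546
(1,1): Delta=0.9266 Bond=-150.3312
(2,0): Delta=0.0000 Bond=0.0000
(2,1): Delta=0.3310 Bond=-54.6199
(2,2): Delta=1.0000 Bond=-219.5891
V0=59.3010

Under the risk-neutral measure, an up-move has probability p* = (R−d)/(u−d) = 0.8444 and values discount at R = 1.29.
Terminal values V(3,·): V(3,0)=0.0000, V(3,1)=0.0000, V(3,2)=34.8427, V(3,3)=192.1512
(2,0): S=156.5109. Δ = (V_up−V_dn)/(S_up−S_dn) = (0.0000−0.0000)/(212.8548−142.4249) = 0.0000. V = [p*·0.0000 + (1−p*)·0.0000]/1.29 = 0.0000. B = V − Δ·S = 0.0000.
(2,1): S=233.9064. Δ = (V_up−V_dn)/(S_up−S_dn) = (34.8427−0.0000)/(318.1127−212.8548) = 0.3310. V = [p*·34.8427 + (1−p*)·0.0000]/1.29 = 22.8083. B = V − Δ·S = -54.6199.
(2,2): S=349.5744. Δ = (V_up−V_dn)/(S_up−S_dn) = (192.1512−34.8427)/(475.4212−318.1127) = 1.0000. V = [p*·192.1512 + (1−p*)·34.8427]/1.29 = 129.9853. B = V − Δ·S = -219.5891.
(1,0): S=171.9900. Δ = (V_up−V_dn)/(S_up−S_dn) = (22.8083−0.0000)/(233.9064−156.5109) = 0.2947. V = [p*·22.8083 + (1−p*)·0.0000]/1.29 = 14.9305. B = V − Δ·S = -35.7546.
(1,1): S=257.0400. Δ = (V_up−V_dn)/(S_up−S_dn) = (129.9853−22.8083)/(349.5744−233.9064) = 0.9266. V = [p*·129.9853 + (1−p*)·22.8083]/1.29 = 87.8398. B = V − Δ·S = -150.3312.
(0,0): S=189.0000. Δ = (V_up−V_dn)/(S_up−S_dn) = (87.8398−14.9305)/(257.0400−171.9900) = 0.8573. V = [p*·87.8398 + (1−p*)·14.9305]/1.29 = 59.3010. B = V − Δ·S = -102.7195.
Root portfolio cost Δ·189+B reproduces V0=59.3010.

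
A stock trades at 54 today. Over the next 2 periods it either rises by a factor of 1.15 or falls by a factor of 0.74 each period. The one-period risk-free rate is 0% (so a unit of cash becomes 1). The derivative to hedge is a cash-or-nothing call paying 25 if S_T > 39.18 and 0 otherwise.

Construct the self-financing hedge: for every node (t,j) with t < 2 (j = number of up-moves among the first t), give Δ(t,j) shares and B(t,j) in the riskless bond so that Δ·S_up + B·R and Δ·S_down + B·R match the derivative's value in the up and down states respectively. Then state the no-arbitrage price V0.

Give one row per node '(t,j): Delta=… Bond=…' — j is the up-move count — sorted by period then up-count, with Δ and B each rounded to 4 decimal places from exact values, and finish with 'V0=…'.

(0,0): Delta=0.4131 Bond=-0.6544
(1,0): Delta=1.5259 Bond=-45.1220
(1,1): Delta=0.0000 Bond=25.0000
V0=21.6538

Under the risk-neutral measure, an up-move has probability p* = (R−d)/(u−d) = 0.6341 and values discount at R = 1.
Terminal values V(2,·): V(2,0)=0.0000, V(2,1)=25.0000, V(2,2)=25.0000
Node (1,0) S=39.9600: V=(p*·25.0000+(1−p*)·0.0000)/1=15.8537; Δ=(25.0000−0.0000)/(45.9540−29.5704)=1.5259; B=V−Δ·S=-45.1220
Node (1,1) S=62.1000: V=(p*·25.0000+(1−p*)·25.0000)/1=25.0000; Δ=(25.0000−25.0000)/(71.4150−45.9540)=0.0000; B=V−Δ·S=25.0000
Node (0,0) S=54.0000: V=(p*·25.0000+(1−p*)·15.8537)/1=21.6538; Δ=(25.0000−15.8537)/(62.1000−39.9600)=0.4131; B=V−Δ·S=-0.6544
The time-0 hedge costs 21.6538, which is the no-arbitrage price.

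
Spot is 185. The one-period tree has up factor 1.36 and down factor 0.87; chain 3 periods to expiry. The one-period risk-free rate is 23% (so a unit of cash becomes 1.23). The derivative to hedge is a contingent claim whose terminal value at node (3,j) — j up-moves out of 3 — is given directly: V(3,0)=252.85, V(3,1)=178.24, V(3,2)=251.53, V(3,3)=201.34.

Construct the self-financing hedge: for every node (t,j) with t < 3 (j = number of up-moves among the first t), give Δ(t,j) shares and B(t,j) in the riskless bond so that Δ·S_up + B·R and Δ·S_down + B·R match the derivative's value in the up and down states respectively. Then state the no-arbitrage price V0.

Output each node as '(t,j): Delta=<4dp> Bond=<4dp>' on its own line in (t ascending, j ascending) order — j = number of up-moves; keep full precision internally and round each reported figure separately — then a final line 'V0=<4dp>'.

The replicating-portfolio and risk-neutral prices coincide; use p* = (1.23−0.87)/(1.36−0.87) = 0.7347 for the latter.
Payoff layer (t=3): V(3,0)=252.8500, V(3,1)=178.2400, V(3,2)=251.5300, V(3,3)=201.3400
(2,0): S=140.0265. Δ = (V_up−V_dn)/(S_up−S_dn) = (178.2400−252.8500)/(190.4360−121.8231) = -1.0874. V = [p*·178.2400 + (1−p*)·252.8500]/1.23 = 161.0037. B = V − Δ·S = 313.2690.
(2,1): S=218.8920. Δ = (V_up−V_dn)/(S_up−S_dn) = (251.5300−178.2400)/(297.6931−190.4360) = 0.6833. V = [p*·251.5300 + (1−p*)·178.2400]/1.23 = 188.6876. B = V − Δ·S = 39.1161.
(2,2): S=342.1760. Δ = (V_up−V_dn)/(S_up−S_dn) = (201.3400−251.5300)/(465.3594−297.6931) = -0.2993. V = [p*·201.3400 + (1−p*)·251.5300]/1.23 = 174.5168. B = V − Δ·S = 276.9454.
(1,0): S=160.9500. Δ = (V_up−V_dn)/(S_up−S_dn) = (188.6876−161.0037)/(218.8920−140.0265) = 0.3510. V = [p*·188.6876 + (1−p*)·161.0037]/1.23 = 147.4332. B = V − Δ·S = 90.9354.
(1,1): S=251.6000. Δ = (V_up−V_dn)/(S_up−S_dn) = (174.5168−188.6876)/(342.1760−218.8920) = -0.1149. V = [p*·174.5168 + (1−p*)·188.6876]/1.23 = 144.9402. B = V − Δ·S = 173.8600.
(0,0): S=185.0000. Δ = (V_up−V_dn)/(S_up−S_dn) = (144.9402−147.4332)/(251.6000−160.9500) = -0.0275. V = [p*·144.9402 + (1−p*)·147.4332]/1.23 = 118.3753. B = V − Δ·S = 123.4631.
Self-financing check: at every node Δ·S+B equals the discounted successor values.

(0,0): Delta=-0.0275 Bond=123.4631
(1,0): Delta=0.3510 Bond=90.9354
(1,1): Delta=-0.1149 Bond=173.8600
(2,0): Delta=-1.0874 Bond=313.2690
(2,1): Delta=0.6833 Bond=39.1161
(2,2): Delta=-0.2993 Bond=276.9454
V0=118.3753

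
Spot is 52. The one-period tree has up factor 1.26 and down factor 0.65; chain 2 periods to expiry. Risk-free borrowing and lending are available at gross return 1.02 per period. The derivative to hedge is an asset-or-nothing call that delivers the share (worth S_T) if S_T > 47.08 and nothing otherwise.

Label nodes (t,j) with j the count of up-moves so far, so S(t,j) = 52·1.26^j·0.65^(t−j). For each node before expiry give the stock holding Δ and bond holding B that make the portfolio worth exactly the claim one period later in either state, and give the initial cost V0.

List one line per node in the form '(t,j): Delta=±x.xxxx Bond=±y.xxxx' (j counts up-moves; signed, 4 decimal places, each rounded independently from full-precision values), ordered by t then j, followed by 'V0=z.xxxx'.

(0,0): Delta=1.5477 Bond=-51.2861
(1,0): Delta=0.0000 Bond=0.0000
(1,1): Delta=2.0656 Bond=-86.2438
V0=29.1936

No-arbitrage ⇒ martingale measure with p* = (R−d)/(u−d) = 0.6066.
At expiry t=2: V(2,0)=0.0000, V(2,1)=0.0000, V(2,2)=82.5552
(1,0): S=33.8000. Δ = (V_up−V_dn)/(S_up−S_dn) = (0.0000−0.0000)/(42.5880−21.9700) = 0.0000. V = [p*·0.0000 + (1−p*)·0.0000]/1.02 = 0.0000. B = V − Δ·S = 0.0000.
(1,1): S=65.5200. Δ = (V_up−V_dn)/(S_up−S_dn) = (82.5552−0.0000)/(82.5552−42.5880) = 2.0656. V = [p*·82.5552 + (1−p*)·0.0000]/1.02 = 49.0926. B = V − Δ·S = -86.2438.
(0,0): S=52.0000. Δ = (V_up−V_dn)/(S_up−S_dn) = (49.0926−0.0000)/(65.5200−33.8000) = 1.5477. V = [p*·49.0926 + (1−p*)·0.0000]/1.02 = 29.1936. B = V − Δ·S = -51.2861.
The time-0 hedge costs 29.1936, which is the no-arbitrage price.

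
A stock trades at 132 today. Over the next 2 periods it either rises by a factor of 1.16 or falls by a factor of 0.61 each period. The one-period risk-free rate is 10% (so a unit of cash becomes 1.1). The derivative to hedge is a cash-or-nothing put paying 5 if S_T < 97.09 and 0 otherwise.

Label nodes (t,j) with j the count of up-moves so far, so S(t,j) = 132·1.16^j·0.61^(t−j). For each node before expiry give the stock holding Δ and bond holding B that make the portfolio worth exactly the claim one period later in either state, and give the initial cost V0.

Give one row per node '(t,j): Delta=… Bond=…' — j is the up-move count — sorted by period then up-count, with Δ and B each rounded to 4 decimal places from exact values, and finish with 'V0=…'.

Under the risk-neutral measure, an up-move has probability p* = (R−d)/(u−d) = 0.8909 and values discount at R = 1.1.
Payoff layer (t=2): V(2,0)=5.0000, V(2,1)=5.0000, V(2,2)=0.0000
Node (1,0) S=80.5200: V=(p*·5.0000+(1−p*)·5.0000)/1.1=4.5455; Δ=(5.0000−5.0000)/(93.4032−49.1172)=0.0000; B=V−Δ·S=4.5455
Node (1,1) S=153.1200: V=(p*·0.0000+(1−p*)·5.0000)/1.1=0.4959; Δ=(0.0000−5.0000)/(177.6192−93.4032)=-0.0594; B=V−Δ·S=9.5868
Node (0,0) S=132.0000: V=(p*·0.4959+(1−p*)·4.5455)/1.1=0.8524; Δ=(0.4959−4.5455)/(153.1200−80.5200)=-0.0558; B=V−Δ·S=8.2153
Self-financing check: at every node Δ·S+B equals the discounted successor values.

(0,0): Delta=-0.0558 Bond=8.2153
(1,0): Delta=0.0000 Bond=4.5455
(1,1): Delta=-0.0594 Bond=9.5868
V0=0.8524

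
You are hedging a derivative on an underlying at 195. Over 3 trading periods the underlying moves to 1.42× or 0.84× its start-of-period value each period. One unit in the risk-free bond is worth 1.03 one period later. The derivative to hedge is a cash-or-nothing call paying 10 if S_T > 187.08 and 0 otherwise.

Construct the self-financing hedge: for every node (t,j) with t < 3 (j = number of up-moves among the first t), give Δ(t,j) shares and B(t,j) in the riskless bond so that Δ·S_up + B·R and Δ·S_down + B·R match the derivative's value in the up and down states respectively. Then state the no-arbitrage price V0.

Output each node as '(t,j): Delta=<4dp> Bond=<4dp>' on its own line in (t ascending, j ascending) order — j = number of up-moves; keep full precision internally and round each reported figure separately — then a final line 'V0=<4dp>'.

(0,0): Delta=0.0377 Bond=-0.9789
(1,0): Delta=0.0687 Bond=-6.0916
(1,1): Delta=0.0000 Bond=9.4260
(2,0): Delta=0.1253 Bond=-14.0609
(2,1): Delta=0.0000 Bond=9.7087
(2,2): Delta=0.0000 Bond=9.7087
V0=6.3692

Under the risk-neutral measure, an up-move has probability p* = (R−d)/(u−d) = 0.3276 and values discount at R = 1.03.
Terminal payoffs: V(3,0)=0.0000, V(3,1)=10.0000, V(3,2)=10.0000, V(3,3)=10.0000
  t=2,j=0: stock 137.5920 → up 195.3806 (V=10.0000), down 115.5773 (V=0.0000). Price 3.1804; hedge Δ=0.1253, bond B=-14.0609.
  t=2,j=1: stock 232.5960 → up 330.2863 (V=10.0000), down 195.3806 (V=10.0000). Price 9.7087; hedge Δ=0.0000, bond B=9.7087.
  t=2,j=2: stock 393.1980 → up 558.3412 (V=10.0000), down 330.2863 (V=10.0000). Price 9.7087; hedge Δ=0.0000, bond B=9.7087.
  t=1,j=0: stock 163.8000 → up 232.5960 (V=9.7087), down 137.5920 (V=3.1804). Price 5.1641; hedge Δ=0.0687, bond B=-6.0916.
  t=1,j=1: stock 276.9000 → up 393.1980 (V=9.7087), down 232.5960 (V=9.7087). Price 9.4260; hedge Δ=0.0000, bond B=9.4260.
  t=0,j=0: stock 195.0000 → up 276.9000 (V=9.4260), down 163.8000 (V=5.1641). Price 6.3692; hedge Δ=0.0377, bond B=-0.9789.
Root portfolio cost Δ·195+B reproduces V0=6.3692.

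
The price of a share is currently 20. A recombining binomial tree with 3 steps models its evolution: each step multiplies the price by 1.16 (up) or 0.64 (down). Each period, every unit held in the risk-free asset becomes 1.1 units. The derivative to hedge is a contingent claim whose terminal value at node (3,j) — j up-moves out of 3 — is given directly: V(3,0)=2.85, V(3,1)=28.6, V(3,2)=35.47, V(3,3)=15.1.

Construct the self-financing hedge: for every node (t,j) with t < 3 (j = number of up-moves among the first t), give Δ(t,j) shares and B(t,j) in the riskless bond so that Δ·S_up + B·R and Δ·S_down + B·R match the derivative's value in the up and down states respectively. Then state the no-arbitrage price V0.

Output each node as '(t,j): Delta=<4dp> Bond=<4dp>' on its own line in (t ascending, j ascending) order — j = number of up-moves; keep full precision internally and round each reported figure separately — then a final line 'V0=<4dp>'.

(0,0): Delta=-1.1280 Bond=38.3953
(1,0): Delta=1.2359 Bond=11.9771
(1,1): Delta=-1.2981 Bond=46.1815
(2,0): Delta=6.0448 Bond=-26.2203
(2,1): Delta=0.8898 Bond=18.3133
(2,2): Delta=-1.4556 Bond=55.0371
V0=15.8347

The replicating-portfolio and risk-neutral prices coincide; use p* = (1.1−0.64)/(1.16−0.64) = 0.8846 for the latter.
Payoff layer (t=3): V(3,0)=2.8500, V(3,1)=28.6000, V(3,2)=35.4700, V(3,3)=15.1000
  t=2,j=0: stock 8.1920 → up 9.5027 (V=28.6000), down 5.2429 (V=2.8500). Price 23.2990; hedge Δ=6.0448, bond B=-26.2203.
  t=2,j=1: stock 14.8480 → up 17.2237 (V=35.4700), down 9.5027 (V=28.6000). Price 31.5248; hedge Δ=0.8898, bond B=18.3133.
  t=2,j=2: stock 26.9120 → up 31.2179 (V=15.1000), down 17.2237 (V=35.4700). Price 15.8640; hedge Δ=-1.4556, bond B=55.0371.
  t=1,j=0: stock 12.8000 → up 14.8480 (V=31.5248), down 8.1920 (V=23.2990). Price 27.7961; hedge Δ=1.2359, bond B=11.9771.
  t=1,j=1: stock 23.2000 → up 26.9120 (V=15.8640), down 14.8480 (V=31.5248). Price 16.0646; hedge Δ=-1.2981, bond B=46.1815.
  t=0,j=0: stock 20.0000 → up 23.2000 (V=16.0646), down 12.8000 (V=27.7961). Price 15.8347; hedge Δ=-1.1280, bond B=38.3953.
Self-financing check: at every node Δ·S+B equals the discounted successor values.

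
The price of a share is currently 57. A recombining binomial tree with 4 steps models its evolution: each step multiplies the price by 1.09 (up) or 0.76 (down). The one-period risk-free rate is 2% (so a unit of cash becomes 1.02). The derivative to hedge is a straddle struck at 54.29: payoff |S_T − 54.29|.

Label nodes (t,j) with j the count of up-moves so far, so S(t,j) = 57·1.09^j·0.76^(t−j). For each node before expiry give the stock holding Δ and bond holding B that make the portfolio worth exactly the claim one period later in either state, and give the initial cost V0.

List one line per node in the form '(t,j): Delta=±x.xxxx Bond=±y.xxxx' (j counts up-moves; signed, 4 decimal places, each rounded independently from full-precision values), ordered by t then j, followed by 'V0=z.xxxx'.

(0,0): Delta=0.2653 Bond=-1.9480
(1,0): Delta=-0.8489 Bond=46.2802
(1,1): Delta=0.4745 Bond=-14.9820
(2,0): Delta=-1.0000 Bond=52.1819
(2,1): Delta=-0.8205 Bond=45.8661
(2,2): Delta=0.7176 Bond=-31.7445
(3,0): Delta=-1.0000 Bond=53.2255
(3,1): Delta=-1.0000 Bond=53.2255
(3,2): Delta=-0.7868 Bond=45.0490
(3,3): Delta=1.0000 Bond=-53.2255
V0=13.1765

Since d<R<u, set p* = (R−d)/(u−d) = 0.7879; price each node as the discounted p*-expectation of its children.
Payoff layer (t=4): V(4,0)=35.2736, V(4,1)=27.0164, V(4,2)=15.1739, V(4,3)=1.8107, V(4,4)=26.1702
(3,0): S=25.0216. Δ = (V_up−V_dn)/(S_up−S_dn) = (27.0164−35.2736)/(27.2736−19.0164) = -1.0000. V = [p*·27.0164 + (1−p*)·35.2736]/1.02 = 28.2039. B = V − Δ·S = 53.2255.
(3,1): S=35.8863. Δ = (V_up−V_dn)/(S_up−S_dn) = (15.1739−27.0164)/(39.1161−27.2736) = -1.0000. V = [p*·15.1739 + (1−p*)·27.0164]/1.02 = 17.3392. B = V − Δ·S = 53.2255.
(3,2): S=51.4685. Δ = (V_up−V_dn)/(S_up−S_dn) = (1.8107−15.1739)/(56.1007−39.1161) = -0.7868. V = [p*·1.8107 + (1−p*)·15.1739]/1.02 = 4.5542. B = V − Δ·S = 45.0490.
(3,3): S=73.8167. Δ = (V_up−V_dn)/(S_up−S_dn) = (26.1702−1.8107)/(80.4602−56.1007) = 1.0000. V = [p*·26.1702 + (1−p*)·1.8107]/1.02 = 20.5912. B = V − Δ·S = -53.2255.
(2,0): S=32.9232. Δ = (V_up−V_dn)/(S_up−S_dn) = (17.3392−28.2039)/(35.8863−25.0216) = -1.0000. V = [p*·17.3392 + (1−p*)·28.2039]/1.02 = 19.2587. B = V − Δ·S = 52.1819.
(2,1): S=47.2188. Δ = (V_up−V_dn)/(S_up−S_dn) = (4.5542−17.3392)/(51.4685−35.8863) = -0.8205. V = [p*·4.5542 + (1−p*)·17.3392]/1.02 = 7.1237. B = V − Δ·S = 45.8661.
(2,2): S=67.7217. Δ = (V_up−V_dn)/(S_up−S_dn) = (20.5912−4.5542)/(73.8167−51.4685) = 0.7176. V = [p*·20.5912 + (1−p*)·4.5542]/1.02 = 16.8523. B = V − Δ·S = -31.7445.
(1,0): S=43.3200. Δ = (V_up−V_dn)/(S_up−S_dn) = (7.1237−19.2587)/(47.2188−32.9232) = -0.8489. V = [p*·7.1237 + (1−p*)·19.2587]/1.02 = 9.5076. B = V − Δ·S = 46.2802.
(1,1): S=62.1300. Δ = (V_up−V_dn)/(S_up−S_dn) = (16.8523−7.1237)/(67.7217−47.2188) = 0.4745. V = [p*·16.8523 + (1−p*)·7.1237]/1.02 = 14.4987. B = V − Δ·S = -14.9820.
(0,0): S=57.0000. Δ = (V_up−V_dn)/(S_up−S_dn) = (14.4987−9.5076)/(62.1300−43.3200) = 0.2653. V = [p*·14.4987 + (1−p*)·9.5076]/1.02 = 13.1765. B = V − Δ·S = -1.9480.
Root portfolio cost Δ·57+B reproduces V0=13.1765.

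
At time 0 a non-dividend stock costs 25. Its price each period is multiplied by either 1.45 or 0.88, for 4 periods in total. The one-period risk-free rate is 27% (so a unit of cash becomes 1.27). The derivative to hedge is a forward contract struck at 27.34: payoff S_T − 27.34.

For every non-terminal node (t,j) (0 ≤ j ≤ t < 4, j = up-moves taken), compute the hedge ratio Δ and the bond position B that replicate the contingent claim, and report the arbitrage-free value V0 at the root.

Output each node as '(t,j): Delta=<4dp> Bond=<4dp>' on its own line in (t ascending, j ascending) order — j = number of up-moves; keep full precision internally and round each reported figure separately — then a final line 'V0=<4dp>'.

Risk-neutral probability p* = (R−d)/(u−d) = (1.27−0.88)/(1.45−0.88) = 0.6842.
Terminal values V(4,·): V(4,0)=-12.3476, V(4,1)=-2.6366, V(4,2)=13.3644, V(4,3)=39.7297, V(4,4)=83.1727
(3,0): S=17.0368. Δ = (V_up−V_dn)/(S_up−S_dn) = (-2.6366−-12.3476)/(24.7034−14.9924) = 1.0000. V = [p*·-2.6366 + (1−p*)·-12.3476]/1.27 = -4.4908. B = V − Δ·S = -21.5276.
(3,1): S=28.0720. Δ = (V_up−V_dn)/(S_up−S_dn) = (13.3644−-2.6366)/(40.7044−24.7034) = 1.0000. V = [p*·13.3644 + (1−p*)·-2.6366]/1.27 = 6.5444. B = V − Δ·S = -21.5276.
(3,2): S=46.2550. Δ = (V_up−V_dn)/(S_up−S_dn) = (39.7297−13.3644)/(67.0697−40.7044) = 1.0000. V = [p*·39.7297 + (1−p*)·13.3644]/1.27 = 24.7274. B = V − Δ·S = -21.5276.
(3,3): S=76.2156. Δ = (V_up−V_dn)/(S_up−S_dn) = (83.1727−39.7297)/(110.5127−67.0697) = 1.0000. V = [p*·83.1727 + (1−p*)·39.7297]/1.27 = 54.6881. B = V − Δ·S = -21.5276.
(2,0): S=19.3600. Δ = (V_up−V_dn)/(S_up−S_dn) = (6.5444−-4.4908)/(28.0720−17.0368) = 1.0000. V = [p*·6.5444 + (1−p*)·-4.4908]/1.27 = 2.4092. B = V − Δ·S = -16.9508.
(2,1): S=31.9000. Δ = (V_up−V_dn)/(S_up−S_dn) = (24.7274−6.5444)/(46.2550−28.0720) = 1.0000. V = [p*·24.7274 + (1−p*)·6.5444]/1.27 = 14.9492. B = V − Δ·S = -16.9508.
(2,2): S=52.5625. Δ = (V_up−V_dn)/(S_up−S_dn) = (54.6881−24.7274)/(76.2156−46.2550) = 1.0000. V = [p*·54.6881 + (1−p*)·24.7274]/1.27 = 35.6117. B = V − Δ·S = -16.9508.
(1,0): S=22.0000. Δ = (V_up−V_dn)/(S_up−S_dn) = (14.9492−2.4092)/(31.9000−19.3600) = 1.0000. V = [p*·14.9492 + (1−p*)·2.4092]/1.27 = 8.6529. B = V − Δ·S = -13.3471.
(1,1): S=36.2500. Δ = (V_up−V_dn)/(S_up−S_dn) = (35.6117−14.9492)/(52.5625−31.9000) = 1.0000. V = [p*·35.6117 + (1−p*)·14.9492]/1.27 = 22.9029. B = V − Δ·S = -13.3471.
(0,0): S=25.0000. Δ = (V_up−V_dn)/(S_up−S_dn) = (22.9029−8.6529)/(36.2500−22.0000) = 1.0000. V = [p*·22.9029 + (1−p*)·8.6529]/1.27 = 14.4905. B = V − Δ·S = -10.5095.
Check: Δ(0,0)·S0 + B(0,0) = 14.4905 = V0.

(0,0): Delta=1.0000 Bond=-10.5095
(1,0): Delta=1.0000 Bond=-13.3471
(1,1): Delta=1.0000 Bond=-13.3471
(2,0): Delta=1.0000 Bond=-16.9508
(2,1): Delta=1.0000 Bond=-16.9508
(2,2): Delta=1.0000 Bond=-16.9508
(3,0): Delta=1.0000 Bond=-21.5276
(3,1): Delta=1.0000 Bond=-21.5276
(3,2): Delta=1.0000 Bond=-21.5276
(3,3): Delta=1.0000 Bond=-21.5276
V0=14.4905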